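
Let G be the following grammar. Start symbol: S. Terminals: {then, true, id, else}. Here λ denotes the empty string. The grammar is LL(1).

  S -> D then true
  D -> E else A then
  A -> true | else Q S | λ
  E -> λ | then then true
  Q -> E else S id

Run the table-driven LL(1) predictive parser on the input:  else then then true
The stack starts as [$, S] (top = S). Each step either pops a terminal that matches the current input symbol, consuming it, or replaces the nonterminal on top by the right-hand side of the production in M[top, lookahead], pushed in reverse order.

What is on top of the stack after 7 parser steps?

true

     Stack                      Input                  Action
  1  $ S                        else then then true $  expand S -> D then true
  2  $ true then D              else then then true $  expand D -> E else A then
  3  $ true then then A else E  else then then true $  expand E -> λ
  4  $ true then then A else    else then then true $  match else
  5  $ true then then A         then then true $       expand A -> λ
  6  $ true then then           then then true $       match then
  7  $ true then                then true $            match then
Stack after step 7: $ true (top = true).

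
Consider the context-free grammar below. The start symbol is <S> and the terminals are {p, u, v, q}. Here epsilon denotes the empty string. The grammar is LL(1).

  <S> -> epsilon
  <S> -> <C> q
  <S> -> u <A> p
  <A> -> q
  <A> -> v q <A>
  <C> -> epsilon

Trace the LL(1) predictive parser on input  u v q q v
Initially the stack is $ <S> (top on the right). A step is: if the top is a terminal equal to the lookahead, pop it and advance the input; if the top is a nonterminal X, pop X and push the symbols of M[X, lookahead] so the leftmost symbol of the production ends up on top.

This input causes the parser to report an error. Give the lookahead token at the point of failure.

step 1: stack=$ <S>  input=u v q q v $  — expand <S> -> u <A> p
step 2: stack=$ p <A> u  input=u v q q v $  — match u
step 3: stack=$ p <A>  input=v q q v $  — expand <A> -> v q <A>
step 4: stack=$ p <A> q v  input=v q q v $  — match v
step 5: stack=$ p <A> q  input=q q v $  — match q
step 6: stack=$ p <A>  input=q v $  — expand <A> -> q
step 7: stack=$ p q  input=q v $  — match q
step 8: stack=$ p  input=v $  — error: top is terminal p but lookahead is v

v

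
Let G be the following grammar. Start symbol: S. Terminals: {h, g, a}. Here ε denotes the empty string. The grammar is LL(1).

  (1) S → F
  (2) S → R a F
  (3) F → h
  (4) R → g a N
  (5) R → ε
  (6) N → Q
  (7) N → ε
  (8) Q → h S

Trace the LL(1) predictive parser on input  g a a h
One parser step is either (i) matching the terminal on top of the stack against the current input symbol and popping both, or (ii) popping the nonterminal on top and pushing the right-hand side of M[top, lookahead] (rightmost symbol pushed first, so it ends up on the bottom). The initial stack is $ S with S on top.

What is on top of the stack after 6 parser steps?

     Stack        Input      Action
  1  $ S          g a a h $  expand S → R a F
  2  $ F a R      g a a h $  expand R → g a N
  3  $ F a N a g  g a a h $  match g
  4  $ F a N a    a a h $    match a
  5  $ F a N      a h $      expand N → ε
  6  $ F a        a h $      match a
Stack after step 6: $ F (top = F).

F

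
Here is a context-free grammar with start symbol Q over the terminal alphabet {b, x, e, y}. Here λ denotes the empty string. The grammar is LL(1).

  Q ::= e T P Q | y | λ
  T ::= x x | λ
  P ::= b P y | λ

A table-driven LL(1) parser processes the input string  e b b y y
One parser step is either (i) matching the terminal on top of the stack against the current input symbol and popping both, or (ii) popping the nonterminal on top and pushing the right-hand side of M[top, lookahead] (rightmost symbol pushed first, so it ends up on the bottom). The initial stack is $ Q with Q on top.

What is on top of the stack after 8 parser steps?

step 1: stack=$ Q  input=e b b y y $  — expand Q ::= e T P Q
step 2: stack=$ Q P T e  input=e b b y y $  — match e
step 3: stack=$ Q P T  input=b b y y $  — expand T ::= λ
step 4: stack=$ Q P  input=b b y y $  — expand P ::= b P y
step 5: stack=$ Q y P b  input=b b y y $  — match b
step 6: stack=$ Q y P  input=b y y $  — expand P ::= b P y
step 7: stack=$ Q y y P b  input=b y y $  — match b
step 8: stack=$ Q y y P  input=y y $  — expand P ::= λ
Stack after step 8: $ Q y y (top = y).

y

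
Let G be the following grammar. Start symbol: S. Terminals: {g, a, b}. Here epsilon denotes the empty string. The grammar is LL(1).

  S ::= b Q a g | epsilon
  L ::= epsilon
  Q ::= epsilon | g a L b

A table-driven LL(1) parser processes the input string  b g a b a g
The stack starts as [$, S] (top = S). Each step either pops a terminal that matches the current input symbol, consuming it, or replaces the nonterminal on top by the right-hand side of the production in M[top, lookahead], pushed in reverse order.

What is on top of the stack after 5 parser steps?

L

     Stack          Input          Action
  1  $ S            b g a b a g $  expand S ::= b Q a g
  2  $ g a Q b      b g a b a g $  match b
  3  $ g a Q        g a b a g $    expand Q ::= g a L b
  4  $ g a b L a g  g a b a g $    match g
  5  $ g a b L a    a b a g $      match a
Stack after step 5: $ g a b L (top = L).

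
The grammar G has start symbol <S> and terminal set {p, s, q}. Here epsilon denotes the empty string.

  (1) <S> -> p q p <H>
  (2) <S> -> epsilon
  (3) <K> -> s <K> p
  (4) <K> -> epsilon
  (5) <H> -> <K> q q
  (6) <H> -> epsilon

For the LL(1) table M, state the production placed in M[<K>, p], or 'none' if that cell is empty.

FIRST(<S>) = {epsilon, p}
FIRST(<K>) = {epsilon, s}
FIRST(<H>) = {epsilon, q, s}  (via <K> q q)
FOLLOW(<S>) includes $ since <S> is the start symbol.
FOLLOW(<K>): in <K>->s <K> p, <K> is followed by p with FIRST {p}; in <H>-><K> q q, <K> is followed by q q with FIRST {q}. Thus FOLLOW(<K>) = {p, q}.
For <K> -> s <K> p: FIRST(s <K> p) = {s}, so it goes in M[<K>, t] for t ∈ {s}.
For <K> -> epsilon: FIRST(epsilon) = {epsilon}, so it goes in M[<K>, t] for t ∈ {}; since epsilon ∈ FIRST, also for every t ∈ FOLLOW(<K>) = {p, q}.

<K> -> epsilon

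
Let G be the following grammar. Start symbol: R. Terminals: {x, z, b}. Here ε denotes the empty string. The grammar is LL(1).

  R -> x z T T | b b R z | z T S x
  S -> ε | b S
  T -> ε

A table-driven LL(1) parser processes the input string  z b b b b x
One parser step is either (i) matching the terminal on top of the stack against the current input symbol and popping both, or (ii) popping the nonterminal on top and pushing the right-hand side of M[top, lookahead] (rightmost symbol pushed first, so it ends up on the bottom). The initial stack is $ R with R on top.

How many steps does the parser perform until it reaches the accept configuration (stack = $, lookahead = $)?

      Stack      Input          Action
   1  $ R        z b b b b x $  expand R -> z T S x
   2  $ x S T z  z b b b b x $  match z
   3  $ x S T    b b b b x $    expand T -> ε
   4  $ x S      b b b b x $    expand S -> b S
   5  $ x S b    b b b b x $    match b
   6  $ x S      b b b x $      expand S -> b S
   7  $ x S b    b b b x $      match b
   8  $ x S      b b x $        expand S -> b S
   9  $ x S b    b b x $        match b
  10  $ x S      b x $          expand S -> b S
  11  $ x S b    b x $          match b
  12  $ x S      x $            expand S -> ε
  13  $ x        x $            match x
Accept reached after 13 steps.

13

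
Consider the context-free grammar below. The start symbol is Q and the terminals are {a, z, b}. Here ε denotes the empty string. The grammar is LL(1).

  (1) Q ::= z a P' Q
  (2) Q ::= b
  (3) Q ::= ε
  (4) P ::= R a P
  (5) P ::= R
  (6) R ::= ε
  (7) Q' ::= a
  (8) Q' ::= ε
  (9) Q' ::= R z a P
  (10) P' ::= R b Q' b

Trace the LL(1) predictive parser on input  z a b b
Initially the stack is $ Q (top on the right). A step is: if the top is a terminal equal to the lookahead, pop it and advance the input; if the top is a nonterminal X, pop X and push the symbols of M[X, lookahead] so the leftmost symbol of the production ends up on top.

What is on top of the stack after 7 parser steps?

step 1: stack=$ Q  input=z a b b $  — expand Q ::= z a P' Q
step 2: stack=$ Q P' a z  input=z a b b $  — match z
step 3: stack=$ Q P' a  input=a b b $  — match a
step 4: stack=$ Q P'  input=b b $  — expand P' ::= R b Q' b
step 5: stack=$ Q b Q' b R  input=b b $  — expand R ::= ε
step 6: stack=$ Q b Q' b  input=b b $  — match b
step 7: stack=$ Q b Q'  input=b $  — expand Q' ::= ε
Stack after step 7: $ Q b (top = b).

b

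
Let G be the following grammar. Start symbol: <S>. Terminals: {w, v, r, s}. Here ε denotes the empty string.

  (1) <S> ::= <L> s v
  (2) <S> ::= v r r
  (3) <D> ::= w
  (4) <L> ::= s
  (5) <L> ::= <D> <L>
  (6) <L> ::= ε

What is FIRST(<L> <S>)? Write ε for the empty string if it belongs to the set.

{s, v, w}

FIRST(<D>) = {w}
FIRST(<L>) = {ε, s, w}  (via <D> <L>)
FIRST(<S>) = {s, v, w}  (via <L> s v)
FIRST(<L> <S>): take FIRST of each symbol in turn, carrying on past any symbol whose FIRST contains ε; result {s, v, w}.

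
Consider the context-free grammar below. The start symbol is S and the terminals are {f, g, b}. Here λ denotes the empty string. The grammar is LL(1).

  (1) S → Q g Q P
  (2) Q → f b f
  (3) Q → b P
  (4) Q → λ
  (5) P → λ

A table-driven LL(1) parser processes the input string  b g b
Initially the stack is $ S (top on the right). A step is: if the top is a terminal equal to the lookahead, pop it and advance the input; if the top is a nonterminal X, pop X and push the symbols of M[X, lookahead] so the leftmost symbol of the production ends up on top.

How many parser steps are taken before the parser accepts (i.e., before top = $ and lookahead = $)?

step 1: stack=$ S  input=b g b $  — expand S → Q g Q P
step 2: stack=$ P Q g Q  input=b g b $  — expand Q → b P
step 3: stack=$ P Q g P b  input=b g b $  — match b
step 4: stack=$ P Q g P  input=g b $  — expand P → λ
step 5: stack=$ P Q g  input=g b $  — match g
step 6: stack=$ P Q  input=b $  — expand Q → b P
step 7: stack=$ P P b  input=b $  — match b
step 8: stack=$ P P  input=$  — expand P → λ
step 9: stack=$ P  input=$  — expand P → λ
Accept reached after 9 steps.

9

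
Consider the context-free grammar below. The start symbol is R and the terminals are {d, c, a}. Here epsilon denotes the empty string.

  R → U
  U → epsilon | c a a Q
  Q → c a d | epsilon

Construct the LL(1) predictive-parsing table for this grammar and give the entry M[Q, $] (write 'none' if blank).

Q → epsilon

FIRST(U): from U→epsilon we get {epsilon}; from U→c a a Q we get {c}. So FIRST(U) = {epsilon, c}.
FIRST(Q): from Q→c a d we get {c}; from Q→epsilon we get {epsilon}. So FIRST(Q) = {epsilon, c}.
FIRST(R): from R→U we get {epsilon, c}. So FIRST(R) = {epsilon, c}.
FOLLOW(R) includes $ since R is the start symbol.
FOLLOW(U): in R→U, the suffix after U is empty, so FOLLOW(U) ⊇ FOLLOW(R) = {$}. Thus FOLLOW(U) = {$}.
FOLLOW(Q): in U→c a a Q, the suffix after Q is empty, so FOLLOW(Q) ⊇ FOLLOW(U) = {$}. Thus FOLLOW(Q) = {$}.
For Q → c a d: FIRST(c a d) = {c}, so it goes in M[Q, t] for t ∈ {c}.
For Q → epsilon: FIRST(epsilon) = {epsilon}, so it goes in M[Q, t] for t ∈ {}; since epsilon ∈ FIRST, also for every t ∈ FOLLOW(Q) = {$}.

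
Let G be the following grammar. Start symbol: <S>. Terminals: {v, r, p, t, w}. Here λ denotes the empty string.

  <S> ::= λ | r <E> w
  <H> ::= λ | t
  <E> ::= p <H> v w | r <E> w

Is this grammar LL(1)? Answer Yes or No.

Yes

FIRST(<S>) = {λ, r}
FIRST(<H>) = {λ, t}
FIRST(<E>) = {p, r}
FOLLOW(<S>) = {$}
FOLLOW(<H>) = {v}
FOLLOW(<E>) = {w}
Each cell of M receives at most one production.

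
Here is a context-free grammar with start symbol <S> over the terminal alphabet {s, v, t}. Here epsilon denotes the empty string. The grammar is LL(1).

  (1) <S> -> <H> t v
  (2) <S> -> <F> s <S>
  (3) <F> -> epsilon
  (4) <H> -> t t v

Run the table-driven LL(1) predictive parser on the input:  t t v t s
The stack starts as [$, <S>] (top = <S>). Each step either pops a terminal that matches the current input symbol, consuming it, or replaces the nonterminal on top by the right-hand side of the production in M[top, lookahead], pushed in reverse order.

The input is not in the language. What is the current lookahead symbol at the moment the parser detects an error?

     Stack        Input        Action
  1  $ <S>        t t v t s $  expand <S> -> <H> t v
  2  $ v t <H>    t t v t s $  expand <H> -> t t v
  3  $ v t v t t  t t v t s $  match t
  4  $ v t v t    t v t s $    match t
  5  $ v t v      v t s $      match v
  6  $ v t        t s $        match t
  7  $ v          s $          error: top is terminal v but lookahead is s

s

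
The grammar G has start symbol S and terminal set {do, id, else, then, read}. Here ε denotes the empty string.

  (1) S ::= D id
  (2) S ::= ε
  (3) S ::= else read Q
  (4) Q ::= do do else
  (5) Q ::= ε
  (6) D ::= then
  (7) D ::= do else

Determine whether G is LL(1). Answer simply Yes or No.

Yes

FIRST(S) = {ε, do, else, then}
FIRST(Q) = {ε, do}
FIRST(D) = {do, then}
FOLLOW(S) = {$}
FOLLOW(Q) = {$}
FOLLOW(D) = {id}
Each cell of M receives at most one production.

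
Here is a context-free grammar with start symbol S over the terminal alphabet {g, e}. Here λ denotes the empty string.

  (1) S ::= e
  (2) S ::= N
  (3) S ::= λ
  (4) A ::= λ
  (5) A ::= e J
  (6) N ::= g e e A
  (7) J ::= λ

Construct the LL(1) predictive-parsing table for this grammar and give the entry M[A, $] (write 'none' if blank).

FIRST(A) = {λ, e}
FIRST(N) = {g}
FIRST(J) = {λ}
FIRST(S) = {λ, e, g}  (via N)
FOLLOW(S) includes $ since S is the start symbol.
FOLLOW(N): in S::=N, the suffix after N is empty, so FOLLOW(N) ⊇ FOLLOW(S) = {$}. Thus FOLLOW(N) = {$}.
FOLLOW(A): in N::=g e e A, the suffix after A is empty, so FOLLOW(A) ⊇ FOLLOW(N) = {$}. Thus FOLLOW(A) = {$}.
For A ::= λ: FIRST(λ) = {λ}, so it goes in M[A, t] for t ∈ {}; since λ ∈ FIRST, also for every t ∈ FOLLOW(A) = {$}.
For A ::= e J: FIRST(e J) = {e}, so it goes in M[A, t] for t ∈ {e}.

A ::= λ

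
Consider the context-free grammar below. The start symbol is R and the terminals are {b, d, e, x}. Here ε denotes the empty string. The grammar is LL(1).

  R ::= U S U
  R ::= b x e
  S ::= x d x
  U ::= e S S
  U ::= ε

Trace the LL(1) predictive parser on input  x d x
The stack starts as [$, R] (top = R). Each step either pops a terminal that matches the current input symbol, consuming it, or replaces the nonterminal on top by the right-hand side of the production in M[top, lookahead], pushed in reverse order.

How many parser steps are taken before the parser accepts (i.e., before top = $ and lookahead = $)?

step 1: stack=$ R  input=x d x $  — expand R ::= U S U
step 2: stack=$ U S U  input=x d x $  — expand U ::= ε
step 3: stack=$ U S  input=x d x $  — expand S ::= x d x
step 4: stack=$ U x d x  input=x d x $  — match x
step 5: stack=$ U x d  input=d x $  — match d
step 6: stack=$ U x  input=x $  — match x
step 7: stack=$ U  input=$  — expand U ::= ε
Accept reached after 7 steps.

7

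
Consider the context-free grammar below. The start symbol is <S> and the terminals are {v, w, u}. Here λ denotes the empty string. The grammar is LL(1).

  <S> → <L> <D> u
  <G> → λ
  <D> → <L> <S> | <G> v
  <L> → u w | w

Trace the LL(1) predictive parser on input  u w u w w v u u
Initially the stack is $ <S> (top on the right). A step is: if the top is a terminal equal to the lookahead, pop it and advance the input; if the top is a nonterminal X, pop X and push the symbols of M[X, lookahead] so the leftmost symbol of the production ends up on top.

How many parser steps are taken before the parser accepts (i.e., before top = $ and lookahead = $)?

      Stack          Input              Action
   1  $ <S>          u w u w w v u u $  expand <S> → <L> <D> u
   2  $ u <D> <L>    u w u w w v u u $  expand <L> → u w
   3  $ u <D> w u    u w u w w v u u $  match u
   4  $ u <D> w      w u w w v u u $    match w
   5  $ u <D>        u w w v u u $      expand <D> → <L> <S>
   6  $ u <S> <L>    u w w v u u $      expand <L> → u w
   7  $ u <S> w u    u w w v u u $      match u
   8  $ u <S> w      w w v u u $        match w
   9  $ u <S>        w v u u $          expand <S> → <L> <D> u
  10  $ u u <D> <L>  w v u u $          expand <L> → w
  11  $ u u <D> w    w v u u $          match w
  12  $ u u <D>      v u u $            expand <D> → <G> v
  13  $ u u v <G>    v u u $            expand <G> → λ
  14  $ u u v        v u u $            match v
  15  $ u u          u u $              match u
  16  $ u            u $                match u
Accept reached after 16 steps.

16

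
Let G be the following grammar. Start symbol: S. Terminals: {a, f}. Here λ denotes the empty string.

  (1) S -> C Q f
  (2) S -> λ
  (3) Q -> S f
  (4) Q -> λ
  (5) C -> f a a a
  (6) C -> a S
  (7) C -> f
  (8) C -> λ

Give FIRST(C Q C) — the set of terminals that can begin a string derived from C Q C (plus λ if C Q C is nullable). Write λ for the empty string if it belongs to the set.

FIRST(C) = {λ, a, f}
FIRST(S) = {λ, a, f}  (via C Q f)
FIRST(Q) = {λ, a, f}  (via S f)
FIRST(C Q C): take FIRST of each symbol in turn, carrying on past any symbol whose FIRST contains λ; result {λ, a, f}.

{λ, a, f}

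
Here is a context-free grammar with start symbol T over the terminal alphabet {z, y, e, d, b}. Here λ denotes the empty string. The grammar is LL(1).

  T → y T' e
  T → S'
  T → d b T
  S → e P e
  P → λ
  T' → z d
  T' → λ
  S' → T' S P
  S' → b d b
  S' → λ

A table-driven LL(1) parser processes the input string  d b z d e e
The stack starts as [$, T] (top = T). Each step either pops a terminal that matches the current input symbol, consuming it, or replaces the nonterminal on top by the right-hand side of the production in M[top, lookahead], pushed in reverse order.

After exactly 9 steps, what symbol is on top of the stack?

e

     Stack      Input          Action
  1  $ T        d b z d e e $  expand T → d b T
  2  $ T b d    d b z d e e $  match d
  3  $ T b      b z d e e $    match b
  4  $ T        z d e e $      expand T → S'
  5  $ S'       z d e e $      expand S' → T' S P
  6  $ P S T'   z d e e $      expand T' → z d
  7  $ P S d z  z d e e $      match z
  8  $ P S d    d e e $        match d
  9  $ P S      e e $          expand S → e P e
Stack after step 9: $ P e P e (top = e).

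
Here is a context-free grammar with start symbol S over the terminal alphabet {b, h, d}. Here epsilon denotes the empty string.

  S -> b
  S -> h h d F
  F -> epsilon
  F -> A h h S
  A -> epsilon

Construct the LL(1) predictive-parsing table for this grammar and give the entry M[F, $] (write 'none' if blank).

F -> epsilon

FIRST(S) = {b, h}
FIRST(A) = {epsilon}
FIRST(F) = {epsilon, h}  (via A h h S)
FOLLOW(S) includes $ since S is the start symbol.
FOLLOW(S): in F->A h h S, the suffix after S is empty, so FOLLOW(S) ⊇ FOLLOW(F) = {$}. Thus FOLLOW(S) = {$}.
FOLLOW(F): in S->h h d F, the suffix after F is empty, so FOLLOW(F) ⊇ FOLLOW(S) = {$}. Thus FOLLOW(F) = {$}.
For F -> epsilon: FIRST(epsilon) = {epsilon}, so it goes in M[F, t] for t ∈ {}; since epsilon ∈ FIRST, also for every t ∈ FOLLOW(F) = {$}.
For F -> A h h S: FIRST(A h h S) = {h}, so it goes in M[F, t] for t ∈ {h}.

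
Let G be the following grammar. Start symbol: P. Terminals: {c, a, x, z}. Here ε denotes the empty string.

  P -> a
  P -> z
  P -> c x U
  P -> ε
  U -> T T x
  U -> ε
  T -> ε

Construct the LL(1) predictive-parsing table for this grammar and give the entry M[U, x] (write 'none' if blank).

U -> T T x

FIRST(P): from P->a we get {a}; from P->z we get {z}; from P->c x U we get {c}; from P->ε we get {ε}. So FIRST(P) = {ε, a, c, z}.
FIRST(T): from T->ε we get {ε}. So FIRST(T) = {ε}.
FIRST(U): from U->T T x we get {x}; from U->ε we get {ε}. So FIRST(U) = {ε, x}.
FOLLOW(P) includes $ since P is the start symbol.
FOLLOW(P): P appears on no right-hand side. Thus FOLLOW(P) = {$}.
FOLLOW(U): in P->c x U, the suffix after U is empty, so FOLLOW(U) ⊇ FOLLOW(P) = {$}. Thus FOLLOW(U) = {$}.
For U -> T T x: FIRST(T T x) = {x}, so it goes in M[U, t] for t ∈ {x}.
For U -> ε: FIRST(ε) = {ε}, so it goes in M[U, t] for t ∈ {}; since ε ∈ FIRST, also for every t ∈ FOLLOW(U) = {$}.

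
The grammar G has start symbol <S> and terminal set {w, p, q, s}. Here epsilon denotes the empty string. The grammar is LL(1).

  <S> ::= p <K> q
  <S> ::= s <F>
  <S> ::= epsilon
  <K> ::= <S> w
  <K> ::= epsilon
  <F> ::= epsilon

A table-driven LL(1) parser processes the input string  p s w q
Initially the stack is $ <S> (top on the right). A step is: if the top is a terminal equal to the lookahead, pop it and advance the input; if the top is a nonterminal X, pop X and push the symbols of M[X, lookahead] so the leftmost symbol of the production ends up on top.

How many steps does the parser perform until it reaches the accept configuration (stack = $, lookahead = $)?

step 1: stack=$ <S>  input=p s w q $  — expand <S> ::= p <K> q
step 2: stack=$ q <K> p  input=p s w q $  — match p
step 3: stack=$ q <K>  input=s w q $  — expand <K> ::= <S> w
step 4: stack=$ q w <S>  input=s w q $  — expand <S> ::= s <F>
step 5: stack=$ q w <F> s  input=s w q $  — match s
step 6: stack=$ q w <F>  input=w q $  — expand <F> ::= epsilon
step 7: stack=$ q w  input=w q $  — match w
step 8: stack=$ q  input=q $  — match q
Accept reached after 8 steps.

8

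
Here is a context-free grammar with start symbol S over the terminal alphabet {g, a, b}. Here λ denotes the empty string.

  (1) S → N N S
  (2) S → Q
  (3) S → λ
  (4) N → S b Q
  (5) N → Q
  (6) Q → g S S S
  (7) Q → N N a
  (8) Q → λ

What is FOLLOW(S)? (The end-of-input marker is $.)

{$, a, b, g}

FIRST(S) = {λ, a, b, g}  (via N N S, Q)
FIRST(N) = {λ, a, b, g}  (via S b Q, Q)
FIRST(Q) = {λ, a, b, g}  (via N N a)
FOLLOW(S) includes $ since S is the start symbol.
FOLLOW(S): in S→N N S, the suffix after S is empty (adds nothing new); in N→S b Q, S is followed by b Q with FIRST {b}; in Q→g S S S (occurrence 1), S is followed by S S with FIRST {λ, a, b, g}; in Q→g S S S (occurrence 1), the suffix after S is nullable, so FOLLOW(S) ⊇ FOLLOW(Q) = {$, a, b, g}; in Q→g S S S (occurrence 2), S is followed by S with FIRST {λ, a, b, g}; in Q→g S S S (occurrence 2), the suffix after S is nullable, so FOLLOW(S) ⊇ FOLLOW(Q) = {$, a, b, g}; in Q→g S S S (occurrence 3), the suffix after S is empty, so FOLLOW(S) ⊇ FOLLOW(Q) = {$, a, b, g}. Thus FOLLOW(S) = {$, a, b, g}.
FOLLOW(N): in S→N N S (occurrence 1), N is followed by N S with FIRST {λ, a, b, g}; in S→N N S (occurrence 1), the suffix after N is nullable, so FOLLOW(N) ⊇ FOLLOW(S) = {$, a, b, g}; in S→N N S (occurrence 2), N is followed by S with FIRST {λ, a, b, g}; in S→N N S (occurrence 2), the suffix after N is nullable, so FOLLOW(N) ⊇ FOLLOW(S) = {$, a, b, g}; in Q→N N a (occurrence 1), N is followed by N a with FIRST {a, b, g}; in Q→N N a (occurrence 2), N is followed by a with FIRST {a}. Thus FOLLOW(N) = {$, a, b, g}.
FOLLOW(Q): in S→Q, the suffix after Q is empty, so FOLLOW(Q) ⊇ FOLLOW(S) = {$, a, b, g}; in N→S b Q, the suffix after Q is empty, so FOLLOW(Q) ⊇ FOLLOW(N) = {$, a, b, g}; in N→Q, the suffix after Q is empty, so FOLLOW(Q) ⊇ FOLLOW(N) = {$, a, b, g}. Thus FOLLOW(Q) = {$, a, b, g}.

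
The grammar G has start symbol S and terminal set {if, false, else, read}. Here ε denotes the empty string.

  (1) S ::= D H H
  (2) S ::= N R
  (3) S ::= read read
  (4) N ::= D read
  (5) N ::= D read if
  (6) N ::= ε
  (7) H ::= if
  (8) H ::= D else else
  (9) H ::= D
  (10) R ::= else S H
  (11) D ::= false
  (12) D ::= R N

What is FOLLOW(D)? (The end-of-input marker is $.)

{$, else, false, if, read}

FIRST(R) = {else}
FIRST(D) = {else, false}  (via R N)
FIRST(N) = {ε, else, false}  (via D read, D read if)
FIRST(H) = {else, false, if}  (via D else else, D)
FIRST(S) = {else, false, read}  (via D H H, N R)
FOLLOW(S) includes $ since S is the start symbol.
FOLLOW(S): in R::=else S H, S is followed by H with FIRST {else, false, if}. Thus FOLLOW(S) = {$, else, false, if}.
FOLLOW(N): in S::=N R, N is followed by R with FIRST {else}; in D::=R N, the suffix after N is empty, so FOLLOW(N) ⊇ FOLLOW(D) = {$, else, false, if, read}. Thus FOLLOW(N) = {$, else, false, if, read}.
FOLLOW(H): in S::=D H H (occurrence 1), H is followed by H with FIRST {else, false, if}; in S::=D H H (occurrence 2), the suffix after H is empty, so FOLLOW(H) ⊇ FOLLOW(S) = {$, else, false, if}; in R::=else S H, the suffix after H is empty, so FOLLOW(H) ⊇ FOLLOW(R) = {$, else, false, if, read}. Thus FOLLOW(H) = {$, else, false, if, read}.
FOLLOW(D): in S::=D H H, D is followed by H H with FIRST {else, false, if}; in N::=D read, D is followed by read with FIRST {read}; in N::=D read if, D is followed by read if with FIRST {read}; in H::=D else else, D is followed by else else with FIRST {else}; in H::=D, the suffix after D is empty, so FOLLOW(D) ⊇ FOLLOW(H) = {$, else, false, if, read}. Thus FOLLOW(D) = {$, else, false, if, read}.
FOLLOW(R): in S::=N R, the suffix after R is empty, so FOLLOW(R) ⊇ FOLLOW(S) = {$, else, false, if}; in D::=R N, R is followed by N with FIRST {ε, else, false}; in D::=R N, the suffix after R is nullable, so FOLLOW(R) ⊇ FOLLOW(D) = {$, else, false, if, read}. Thus FOLLOW(R) = {$, else, false, if, read}.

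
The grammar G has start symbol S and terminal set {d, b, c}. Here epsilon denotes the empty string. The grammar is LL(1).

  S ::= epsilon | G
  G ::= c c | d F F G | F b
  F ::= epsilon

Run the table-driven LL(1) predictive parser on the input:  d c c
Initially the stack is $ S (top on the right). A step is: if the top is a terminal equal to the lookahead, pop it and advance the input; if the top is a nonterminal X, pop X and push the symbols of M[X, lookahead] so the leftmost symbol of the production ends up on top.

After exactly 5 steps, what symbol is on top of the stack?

step 1: stack=$ S  input=d c c $  — expand S ::= G
step 2: stack=$ G  input=d c c $  — expand G ::= d F F G
step 3: stack=$ G F F d  input=d c c $  — match d
step 4: stack=$ G F F  input=c c $  — expand F ::= epsilon
step 5: stack=$ G F  input=c c $  — expand F ::= epsilon
Stack after step 5: $ G (top = G).

G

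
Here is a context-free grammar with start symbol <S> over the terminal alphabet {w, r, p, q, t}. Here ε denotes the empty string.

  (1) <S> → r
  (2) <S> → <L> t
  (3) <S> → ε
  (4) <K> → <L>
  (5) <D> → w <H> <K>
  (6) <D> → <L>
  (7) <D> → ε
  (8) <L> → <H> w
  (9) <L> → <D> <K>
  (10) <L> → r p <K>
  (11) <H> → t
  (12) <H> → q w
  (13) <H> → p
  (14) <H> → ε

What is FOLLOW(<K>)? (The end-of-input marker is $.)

{p, q, r, t, w}

FIRST(<H>) = {ε, p, q, t}
FIRST(<S>) = {ε, p, q, r, t, w}  (via <L> t)
FIRST(<K>) = {p, q, r, t, w}  (via <L>)
FIRST(<D>) = {ε, p, q, r, t, w}  (via <L>)
FIRST(<L>) = {p, q, r, t, w}  (via <H> w, <D> <K>)
FOLLOW(<S>) includes $ since <S> is the start symbol.
FOLLOW(<S>): <S> appears on no right-hand side. Thus FOLLOW(<S>) = {$}.
FOLLOW(<D>): in <L>→<D> <K>, <D> is followed by <K> with FIRST {p, q, r, t, w}. Thus FOLLOW(<D>) = {p, q, r, t, w}.
FOLLOW(<H>): in <D>→w <H> <K>, <H> is followed by <K> with FIRST {p, q, r, t, w}; in <L>→<H> w, <H> is followed by w with FIRST {w}. Thus FOLLOW(<H>) = {p, q, r, t, w}.
FOLLOW(<K>): in <D>→w <H> <K>, the suffix after <K> is empty, so FOLLOW(<K>) ⊇ FOLLOW(<D>) = {p, q, r, t, w}; in <L>→<D> <K>, the suffix after <K> is empty, so FOLLOW(<K>) ⊇ FOLLOW(<L>) = {p, q, r, t, w}; in <L>→r p <K>, the suffix after <K> is empty, so FOLLOW(<K>) ⊇ FOLLOW(<L>) = {p, q, r, t, w}. Thus FOLLOW(<K>) = {p, q, r, t, w}.
FOLLOW(<L>): in <S>→<L> t, <L> is followed by t with FIRST {t}; in <K>→<L>, the suffix after <L> is empty, so FOLLOW(<L>) ⊇ FOLLOW(<K>) = {p, q, r, t, w}; in <D>→<L>, the suffix after <L> is empty, so FOLLOW(<L>) ⊇ FOLLOW(<D>) = {p, q, r, t, w}. Thus FOLLOW(<L>) = {p, q, r, t, w}.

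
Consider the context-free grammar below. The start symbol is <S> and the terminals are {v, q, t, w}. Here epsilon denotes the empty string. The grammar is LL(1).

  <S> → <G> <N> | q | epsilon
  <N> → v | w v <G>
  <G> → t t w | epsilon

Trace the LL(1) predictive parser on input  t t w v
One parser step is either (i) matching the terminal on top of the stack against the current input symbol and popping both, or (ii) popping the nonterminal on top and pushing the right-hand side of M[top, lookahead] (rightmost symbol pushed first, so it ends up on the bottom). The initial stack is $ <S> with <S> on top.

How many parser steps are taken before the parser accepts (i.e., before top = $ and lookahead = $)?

     Stack        Input      Action
  1  $ <S>        t t w v $  expand <S> → <G> <N>
  2  $ <N> <G>    t t w v $  expand <G> → t t w
  3  $ <N> w t t  t t w v $  match t
  4  $ <N> w t    t w v $    match t
  5  $ <N> w      w v $      match w
  6  $ <N>        v $        expand <N> → v
  7  $ v          v $        match v
Accept reached after 7 steps.

7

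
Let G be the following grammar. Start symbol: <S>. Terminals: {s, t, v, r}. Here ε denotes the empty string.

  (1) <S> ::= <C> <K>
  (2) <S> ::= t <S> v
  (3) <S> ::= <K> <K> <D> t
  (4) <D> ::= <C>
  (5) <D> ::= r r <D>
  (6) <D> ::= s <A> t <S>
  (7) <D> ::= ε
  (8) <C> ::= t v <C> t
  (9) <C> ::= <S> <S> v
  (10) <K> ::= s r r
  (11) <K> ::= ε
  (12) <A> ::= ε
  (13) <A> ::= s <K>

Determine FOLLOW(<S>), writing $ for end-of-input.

{$, r, s, t, v}

FIRST(<K>): from <K>::=s r r we get {s}; from <K>::=ε we get {ε}. So FIRST(<K>) = {ε, s}.
FIRST(<A>): from <A>::=ε we get {ε}; from <A>::=s <K> we get {s}. So FIRST(<A>) = {ε, s}.
FIRST(<S>): from <S>::=<C> <K> we get {r, s, t}; from <S>::=t <S> v we get {t}; from <S>::=<K> <K> <D> t we get {r, s, t}. So FIRST(<S>) = {r, s, t}.
FIRST(<C>): from <C>::=t v <C> t we get {t}; from <C>::=<S> <S> v we get {r, s, t}. So FIRST(<C>) = {r, s, t}.
FIRST(<D>): from <D>::=<C> we get {r, s, t}; from <D>::=r r <D> we get {r}; from <D>::=s <A> t <S> we get {s}; from <D>::=ε we get {ε}. So FIRST(<D>) = {ε, r, s, t}.
FOLLOW(<S>) includes $ since <S> is the start symbol.
FOLLOW(<D>): in <S>::=<K> <K> <D> t, <D> is followed by t with FIRST {t}; in <D>::=r r <D>, the suffix after <D> is empty (adds nothing new). Thus FOLLOW(<D>) = {t}.
FOLLOW(<S>): in <S>::=t <S> v, <S> is followed by v with FIRST {v}; in <D>::=s <A> t <S>, the suffix after <S> is empty, so FOLLOW(<S>) ⊇ FOLLOW(<D>) = {t}; in <C>::=<S> <S> v (occurrence 1), <S> is followed by <S> v with FIRST {r, s, t}; in <C>::=<S> <S> v (occurrence 2), <S> is followed by v with FIRST {v}. Thus FOLLOW(<S>) = {$, r, s, t, v}.
FOLLOW(<C>): in <S>::=<C> <K>, <C> is followed by <K> with FIRST {ε, s}; in <S>::=<C> <K>, the suffix after <C> is nullable, so FOLLOW(<C>) ⊇ FOLLOW(<S>) = {$, r, s, t, v}; in <D>::=<C>, the suffix after <C> is empty, so FOLLOW(<C>) ⊇ FOLLOW(<D>) = {t}; in <C>::=t v <C> t, <C> is followed by t with FIRST {t}. Thus FOLLOW(<C>) = {$, r, s, t, v}.
FOLLOW(<A>): in <D>::=s <A> t <S>, <A> is followed by t <S> with FIRST {t}. Thus FOLLOW(<A>) = {t}.
FOLLOW(<K>): in <S>::=<C> <K>, the suffix after <K> is empty, so FOLLOW(<K>) ⊇ FOLLOW(<S>) = {$, r, s, t, v}; in <S>::=<K> <K> <D> t (occurrence 1), <K> is followed by <K> <D> t with FIRST {r, s, t}; in <S>::=<K> <K> <D> t (occurrence 2), <K> is followed by <D> t with FIRST {r, s, t}; in <A>::=s <K>, the suffix after <K> is empty, so FOLLOW(<K>) ⊇ FOLLOW(<A>) = {t}. Thus FOLLOW(<K>) = {$, r, s, t, v}.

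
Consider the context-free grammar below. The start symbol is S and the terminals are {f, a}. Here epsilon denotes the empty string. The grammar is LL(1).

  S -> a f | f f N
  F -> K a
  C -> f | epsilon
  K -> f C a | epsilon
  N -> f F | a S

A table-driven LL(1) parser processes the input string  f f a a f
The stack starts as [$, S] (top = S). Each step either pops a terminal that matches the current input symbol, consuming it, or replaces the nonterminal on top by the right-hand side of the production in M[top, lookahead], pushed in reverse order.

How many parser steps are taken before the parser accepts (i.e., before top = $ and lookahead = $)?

step 1: stack=$ S  input=f f a a f $  — expand S -> f f N
step 2: stack=$ N f f  input=f f a a f $  — match f
step 3: stack=$ N f  input=f a a f $  — match f
step 4: stack=$ N  input=a a f $  — expand N -> a S
step 5: stack=$ S a  input=a a f $  — match a
step 6: stack=$ S  input=a f $  — expand S -> a f
step 7: stack=$ f a  input=a f $  — match a
step 8: stack=$ f  input=f $  — match f
Accept reached after 8 steps.

8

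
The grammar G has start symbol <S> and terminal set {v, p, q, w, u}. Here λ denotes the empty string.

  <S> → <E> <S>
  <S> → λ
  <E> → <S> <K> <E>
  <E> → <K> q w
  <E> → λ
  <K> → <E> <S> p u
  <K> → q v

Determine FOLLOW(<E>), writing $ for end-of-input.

FIRST(<S>): from <S>→<E> <S> we get {λ, p, q}; from <S>→λ we get {λ}. So FIRST(<S>) = {λ, p, q}.
FIRST(<E>): from <E>→<S> <K> <E> we get {p, q}; from <E>→<K> q w we get {p, q}; from <E>→λ we get {λ}. So FIRST(<E>) = {λ, p, q}.
FIRST(<K>): from <K>→<E> <S> p u we get {p, q}; from <K>→q v we get {q}. So FIRST(<K>) = {p, q}.
FOLLOW(<S>) includes $ since <S> is the start symbol.
FOLLOW(<S>): in <S>→<E> <S>, the suffix after <S> is empty (adds nothing new); in <E>→<S> <K> <E>, <S> is followed by <K> <E> with FIRST {p, q}; in <K>→<E> <S> p u, <S> is followed by p u with FIRST {p}. Thus FOLLOW(<S>) = {$, p, q}.
FOLLOW(<E>): in <S>→<E> <S>, <E> is followed by <S> with FIRST {λ, p, q}; in <S>→<E> <S>, the suffix after <E> is nullable, so FOLLOW(<E>) ⊇ FOLLOW(<S>) = {$, p, q}; in <E>→<S> <K> <E>, the suffix after <E> is empty (adds nothing new); in <K>→<E> <S> p u, <E> is followed by <S> p u with FIRST {p, q}. Thus FOLLOW(<E>) = {$, p, q}.
FOLLOW(<K>): in <E>→<S> <K> <E>, <K> is followed by <E> with FIRST {λ, p, q}; in <E>→<S> <K> <E>, the suffix after <K> is nullable, so FOLLOW(<K>) ⊇ FOLLOW(<E>) = {$, p, q}; in <E>→<K> q w, <K> is followed by q w with FIRST {q}. Thus FOLLOW(<K>) = {$, p, q}.

{$, p, q}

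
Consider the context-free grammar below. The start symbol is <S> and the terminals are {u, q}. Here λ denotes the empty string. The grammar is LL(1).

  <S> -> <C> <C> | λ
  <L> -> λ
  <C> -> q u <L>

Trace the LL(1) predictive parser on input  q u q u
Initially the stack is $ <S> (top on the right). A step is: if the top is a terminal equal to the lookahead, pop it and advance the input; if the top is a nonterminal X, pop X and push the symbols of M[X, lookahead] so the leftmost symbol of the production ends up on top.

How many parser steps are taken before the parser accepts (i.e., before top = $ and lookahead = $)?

     Stack          Input      Action
  1  $ <S>          q u q u $  expand <S> -> <C> <C>
  2  $ <C> <C>      q u q u $  expand <C> -> q u <L>
  3  $ <C> <L> u q  q u q u $  match q
  4  $ <C> <L> u    u q u $    match u
  5  $ <C> <L>      q u $      expand <L> -> λ
  6  $ <C>          q u $      expand <C> -> q u <L>
  7  $ <L> u q      q u $      match q
  8  $ <L> u        u $        match u
  9  $ <L>          $          expand <L> -> λ
Accept reached after 9 steps.

9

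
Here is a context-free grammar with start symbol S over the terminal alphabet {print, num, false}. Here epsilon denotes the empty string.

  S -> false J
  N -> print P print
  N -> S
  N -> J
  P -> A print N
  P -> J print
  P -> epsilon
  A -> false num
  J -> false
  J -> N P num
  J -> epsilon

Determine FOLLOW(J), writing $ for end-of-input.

FIRST(S) = {false}
FIRST(A) = {false}
FIRST(N) = {epsilon, false, num, print}  (via S, J)
FIRST(P) = {epsilon, false, num, print}  (via A print N, J print)
FIRST(J) = {epsilon, false, num, print}  (via N P num)
FOLLOW(S) includes $ since S is the start symbol.
FOLLOW(P): in N->print P print, P is followed by print with FIRST {print}; in J->N P num, P is followed by num with FIRST {num}. Thus FOLLOW(P) = {num, print}.
FOLLOW(N): in P->A print N, the suffix after N is empty, so FOLLOW(N) ⊇ FOLLOW(P) = {num, print}; in J->N P num, N is followed by P num with FIRST {false, num, print}. Thus FOLLOW(N) = {false, num, print}.
FOLLOW(S): in N->S, the suffix after S is empty, so FOLLOW(S) ⊇ FOLLOW(N) = {false, num, print}. Thus FOLLOW(S) = {$, false, num, print}.
FOLLOW(A): in P->A print N, A is followed by print N with FIRST {print}. Thus FOLLOW(A) = {print}.
FOLLOW(J): in S->false J, the suffix after J is empty, so FOLLOW(J) ⊇ FOLLOW(S) = {$, false, num, print}; in N->J, the suffix after J is empty, so FOLLOW(J) ⊇ FOLLOW(N) = {false, num, print}; in P->J print, J is followed by print with FIRST {print}. Thus FOLLOW(J) = {$, false, num, print}.

{$, false, num, print}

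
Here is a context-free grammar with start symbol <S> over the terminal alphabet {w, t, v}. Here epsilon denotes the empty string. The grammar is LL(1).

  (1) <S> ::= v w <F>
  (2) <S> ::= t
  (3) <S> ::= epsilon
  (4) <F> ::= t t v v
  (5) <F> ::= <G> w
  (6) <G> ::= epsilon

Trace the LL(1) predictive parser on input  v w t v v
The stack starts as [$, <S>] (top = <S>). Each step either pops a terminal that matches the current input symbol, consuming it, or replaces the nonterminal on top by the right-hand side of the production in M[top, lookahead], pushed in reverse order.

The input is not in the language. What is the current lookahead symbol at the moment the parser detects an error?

v

     Stack      Input        Action
  1  $ <S>      v w t v v $  expand <S> ::= v w <F>
  2  $ <F> w v  v w t v v $  match v
  3  $ <F> w    w t v v $    match w
  4  $ <F>      t v v $      expand <F> ::= t t v v
  5  $ v v t t  t v v $      match t
  6  $ v v t    v v $        error: top is terminal t but lookahead is v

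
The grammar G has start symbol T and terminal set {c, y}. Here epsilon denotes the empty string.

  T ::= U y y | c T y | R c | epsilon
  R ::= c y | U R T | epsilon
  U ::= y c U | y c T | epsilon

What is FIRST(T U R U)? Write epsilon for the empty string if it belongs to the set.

{epsilon, c, y}

FIRST(U): from U::=y c U we get {y}; from U::=y c T we get {y}; from U::=epsilon we get {epsilon}. So FIRST(U) = {epsilon, y}.
FIRST(T): from T::=U y y we get {y}; from T::=c T y we get {c}; from T::=R c we get {c, y}; from T::=epsilon we get {epsilon}. So FIRST(T) = {epsilon, c, y}.
FIRST(R): from R::=c y we get {c}; from R::=U R T we get {epsilon, c, y}; from R::=epsilon we get {epsilon}. So FIRST(R) = {epsilon, c, y}.
FIRST(T U R U): take FIRST of each symbol in turn, carrying on past any symbol whose FIRST contains epsilon; result {epsilon, c, y}.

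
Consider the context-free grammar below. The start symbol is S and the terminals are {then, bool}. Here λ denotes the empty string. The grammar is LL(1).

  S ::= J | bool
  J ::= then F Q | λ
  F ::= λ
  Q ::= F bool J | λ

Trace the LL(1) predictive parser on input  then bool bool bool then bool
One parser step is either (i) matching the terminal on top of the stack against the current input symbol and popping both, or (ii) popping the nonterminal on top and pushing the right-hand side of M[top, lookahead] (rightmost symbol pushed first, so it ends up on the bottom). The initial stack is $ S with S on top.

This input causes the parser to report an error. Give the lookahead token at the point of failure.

step 1: stack=$ S  input=then bool bool bool then bool $  — expand S ::= J
step 2: stack=$ J  input=then bool bool bool then bool $  — expand J ::= then F Q
step 3: stack=$ Q F then  input=then bool bool bool then bool $  — match then
step 4: stack=$ Q F  input=bool bool bool then bool $  — expand F ::= λ
step 5: stack=$ Q  input=bool bool bool then bool $  — expand Q ::= F bool J
step 6: stack=$ J bool F  input=bool bool bool then bool $  — expand F ::= λ
step 7: stack=$ J bool  input=bool bool bool then bool $  — match bool
step 8: stack=$ J  input=bool bool then bool $  — error: M[J, bool] is empty

bool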